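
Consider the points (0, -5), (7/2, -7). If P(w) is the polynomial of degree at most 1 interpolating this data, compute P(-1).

Evaluate each Lagrange basis at w = -1:
L_0(-1) = (-9/2)/[(-7/2)] = 9/7
L_1(-1) = (-1)/[(7/2)] = -2/7
Sum: (-5)·(9/7) + (-7)·(-2/7) = -31/7

-31/7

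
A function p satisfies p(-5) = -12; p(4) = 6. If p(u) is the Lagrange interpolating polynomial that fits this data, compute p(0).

-2

Evaluate each Lagrange basis at u = 0:
L_0(0) = (-4)/[(-9)] = 4/9
L_1(0) = (5)/[(9)] = 5/9
Sum: (-12)·(4/9) + 6·(5/9) = -2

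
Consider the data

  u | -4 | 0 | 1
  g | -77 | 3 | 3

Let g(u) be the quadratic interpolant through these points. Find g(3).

-21

L_0(3) = (3)·(2)/[(-4)·(-5)] = 3/10
L_1(3) = (7)·(2)/[(4)·(-1)] = -7/2
L_2(3) = (7)·(3)/[(5)·(1)] = 21/5
Sum: (-77)·(3/10) + 3·(-7/2) + 3·(21/5) = -21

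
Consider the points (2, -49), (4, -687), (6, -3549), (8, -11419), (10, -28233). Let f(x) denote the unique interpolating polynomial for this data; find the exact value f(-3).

-309

Evaluate each Lagrange basis at x = -3:
L_0(-3) = (-7)·(-9)·(-11)·(-13)/[(-2)·(-4)·(-6)·(-8)] = 3003/128
L_1(-3) = (-5)·(-9)·(-11)·(-13)/[(2)·(-2)·(-4)·(-6)] = -2145/32
L_2(-3) = (-5)·(-7)·(-11)·(-13)/[(4)·(2)·(-2)·(-4)] = 5005/64
L_3(-3) = (-5)·(-7)·(-9)·(-13)/[(6)·(4)·(2)·(-2)] = -1365/32
L_4(-3) = (-5)·(-7)·(-9)·(-11)/[(8)·(6)·(4)·(2)] = 1155/128
Sum: (-49)·(3003/128) + (-687)·(-2145/32) + (-3549)·(5005/64) + (-11419)·(-1365/32) + (-28233)·(1155/128) = -309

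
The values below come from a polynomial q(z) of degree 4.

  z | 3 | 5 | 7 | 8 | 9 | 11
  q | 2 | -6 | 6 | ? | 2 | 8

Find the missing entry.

The 5 known values determine q uniquely (degree ≤ 4).
L_0(8) = (3)·(1)·(-1)·(-3)/[(-2)·(-4)·(-6)·(-8)] = 3/128
L_1(8) = (5)·(1)·(-1)·(-3)/[(2)·(-2)·(-4)·(-6)] = -5/32
L_2(8) = (5)·(3)·(-1)·(-3)/[(4)·(2)·(-2)·(-4)] = 45/64
L_3(8) = (5)·(3)·(1)·(-3)/[(6)·(4)·(2)·(-2)] = 15/32
L_4(8) = (5)·(3)·(1)·(-1)/[(8)·(6)·(4)·(2)] = -5/128
Sum: 2·(3/128) + (-6)·(-5/32) + 6·(45/64) + 2·(15/32) + 8·(-5/128) = 373/64

373/64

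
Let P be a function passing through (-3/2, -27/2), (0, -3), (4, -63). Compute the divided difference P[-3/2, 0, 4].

-4

P[-3/2,0] = (-3 - (-27/2)) / (0 - (-3/2)) = 7
P[0,4] = (-63 - (-3)) / (4 - 0) = -15
P[-3/2,0,4] = (-15 - 7) / (4 - (-3/2)) = -4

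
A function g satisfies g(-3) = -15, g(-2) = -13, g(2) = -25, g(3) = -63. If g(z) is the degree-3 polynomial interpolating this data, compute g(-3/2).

Evaluate each Lagrange basis at z = -3/2:
L_0(-3/2) = (1/2)·(-7/2)·(-9/2)/[(-1)·(-5)·(-6)] = -21/80
L_1(-3/2) = (3/2)·(-7/2)·(-9/2)/[(1)·(-4)·(-5)] = 189/160
L_2(-3/2) = (3/2)·(1/2)·(-9/2)/[(5)·(4)·(-1)] = 27/160
L_3(-3/2) = (3/2)·(1/2)·(-7/2)/[(6)·(5)·(1)] = -7/80
Sum: (-15)·(-21/80) + (-13)·(189/160) + (-25)·(27/160) + (-63)·(-7/80) = -81/8

-81/8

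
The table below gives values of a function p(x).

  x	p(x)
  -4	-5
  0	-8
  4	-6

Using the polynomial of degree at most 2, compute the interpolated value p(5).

Evaluate each Lagrange basis at x = 5:
L_0(5) = (5)·(1)/[(-4)·(-8)] = 5/32
L_1(5) = (9)·(1)/[(4)·(-4)] = -9/16
L_2(5) = (9)·(5)/[(8)·(4)] = 45/32
Sum: (-5)·(5/32) + (-8)·(-9/16) + (-6)·(45/32) = -151/32

-151/32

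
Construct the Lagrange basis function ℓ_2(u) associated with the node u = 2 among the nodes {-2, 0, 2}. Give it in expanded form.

ℓ_2(u) = (1/8)u^2 + (1/4)u

ℓ_2(u) = (u + 2)u / [(4)·(2)]
       = (u^2 + 2u) / (8)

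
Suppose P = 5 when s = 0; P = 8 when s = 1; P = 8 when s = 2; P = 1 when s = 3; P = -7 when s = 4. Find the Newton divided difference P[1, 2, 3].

-7/2

P[1,2] = (8 - 8) / (2 - 1) = 0
P[2,3] = (1 - 8) / (3 - 2) = -7
P[1,2,3] = (-7 - 0) / (3 - 1) = -7/2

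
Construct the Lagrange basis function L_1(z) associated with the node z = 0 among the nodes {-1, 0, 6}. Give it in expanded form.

L_1(z) = (z + 1)(z - 6) / [(1)·(-6)]
       = (z^2 - 5z - 6) / (-6)

L_1(z) = -(1/6)z^2 + (5/6)z + 1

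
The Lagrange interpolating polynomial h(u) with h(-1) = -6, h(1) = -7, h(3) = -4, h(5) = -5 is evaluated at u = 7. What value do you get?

Evaluate each Lagrange basis at u = 7:
L_0(7) = (6)·(4)·(2)/[(-2)·(-4)·(-6)] = -1
L_1(7) = (8)·(4)·(2)/[(2)·(-2)·(-4)] = 4
L_2(7) = (8)·(6)·(2)/[(4)·(2)·(-2)] = -6
L_3(7) = (8)·(6)·(4)/[(6)·(4)·(2)] = 4
Sum: (-6)·(-1) + (-7)·(4) + (-4)·(-6) + (-5)·(4) = -18

-18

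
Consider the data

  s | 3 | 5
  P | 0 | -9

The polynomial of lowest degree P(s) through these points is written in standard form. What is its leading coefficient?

L_0(s) = (s - 5) / [-2] = -(1/2)s + 5/2
L_1(s) = (s - 3) / [2] = (1/2)s - 3/2
P(s) = 0·L_0 + (-9)·L_1
Only the coefficient of s is needed; take it from each L_i and combine:
0·(-1/2) + (-9)·(1/2) = -9/2

-9/2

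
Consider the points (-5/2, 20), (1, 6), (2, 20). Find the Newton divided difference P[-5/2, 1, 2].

4

P[-5/2,1] = (6 - 20) / (1 - (-5/2)) = -4
P[1,2] = (20 - 6) / (2 - 1) = 14
P[-5/2,1,2] = (14 - (-4)) / (2 - (-5/2)) = 4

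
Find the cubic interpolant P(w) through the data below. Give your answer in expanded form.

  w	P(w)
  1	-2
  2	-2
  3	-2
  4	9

P(w) = (11/6)w^3 - 11w^2 + (121/6)w - 13

Build the Lagrange basis polynomials:
L_0(w) = (w - 2)(w - 3)(w - 4) / [-6] = -(1/6)w^3 + (3/2)w^2 - (13/3)w + 4
L_1(w) = (w - 1)(w - 3)(w - 4) / [2] = (1/2)w^3 - 4w^2 + (19/2)w - 6
L_2(w) = (w - 1)(w - 2)(w - 4) / [-2] = -(1/2)w^3 + (7/2)w^2 - 7w + 4
L_3(w) = (w - 1)(w - 2)(w - 3) / [6] = (1/6)w^3 - w^2 + (11/6)w - 1
P(w) = (-2)·L_0 + (-2)·L_1 + (-2)·L_2 + 9·L_3
  (-2)·L_0(w) = (1/3)w^3 - 3w^2 + (26/3)w - 8
  (-2)·L_1(w) = -w^3 + 8w^2 - 19w + 12
  (-2)·L_2(w) = w^3 - 7w^2 + 14w - 8
  9·L_3(w) = (3/2)w^3 - 9w^2 + (33/2)w - 9
Adding term by term: (11/6)w^3 - 11w^2 + (121/6)w - 13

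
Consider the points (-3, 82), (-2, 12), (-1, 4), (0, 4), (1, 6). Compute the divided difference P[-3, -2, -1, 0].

P[-3,-2] = (12 - 82) / (-2 - (-3)) = -70
P[-2,-1] = (4 - 12) / (-1 - (-2)) = -8
P[-1,0] = (4 - 4) / (0 - (-1)) = 0
P[-3,-2,-1] = (-8 - (-70)) / (-1 - (-3)) = 31
P[-2,-1,0] = (0 - (-8)) / (0 - (-2)) = 4
P[-3,-2,-1,0] = (4 - 31) / (0 - (-3)) = -9

-9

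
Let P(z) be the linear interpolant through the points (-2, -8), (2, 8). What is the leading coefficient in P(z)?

4

The leading coefficient equals the top divided difference P[-2,2].
P[-2,2] = (8 - (-8)) / (2 - (-2)) = 4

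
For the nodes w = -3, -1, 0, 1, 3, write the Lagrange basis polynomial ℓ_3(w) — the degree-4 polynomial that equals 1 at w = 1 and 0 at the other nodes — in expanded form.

ℓ_3(w) = -(1/16)w^4 - (1/16)w^3 + (9/16)w^2 + (9/16)w

ℓ_3(w) = (w + 3)(w + 1)w(w - 3) / [(4)·(2)·(1)·(-2)]
       = (w^4 + w^3 - 9w^2 - 9w) / (-16)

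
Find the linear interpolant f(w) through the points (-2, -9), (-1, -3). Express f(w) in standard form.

f(w) = 6w + 3

Build the Lagrange basis polynomials:
L_0(w) = (w + 1) / [-1] = -w - 1
L_1(w) = (w + 2) / [1] = w + 2
f(w) = (-9)·L_0 + (-3)·L_1
  (-9)·L_0(w) = 9w + 9
  (-3)·L_1(w) = -3w - 6
Adding term by term: 6w + 3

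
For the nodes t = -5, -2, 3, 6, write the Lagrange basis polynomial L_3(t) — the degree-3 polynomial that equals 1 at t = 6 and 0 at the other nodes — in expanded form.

L_3(t) = (t + 5)(t + 2)(t - 3) / [(11)·(8)·(3)]
       = (t^3 + 4t^2 - 11t - 30) / (264)

L_3(t) = (1/264)t^3 + (1/66)t^2 - (1/24)t - 5/44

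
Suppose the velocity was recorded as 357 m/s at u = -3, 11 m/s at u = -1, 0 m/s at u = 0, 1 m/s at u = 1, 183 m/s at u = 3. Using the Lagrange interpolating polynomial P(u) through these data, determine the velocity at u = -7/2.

9961/16

Evaluate each Lagrange basis at u = -7/2:
L_0(-7/2) = (-5/2)·(-7/2)·(-9/2)·(-13/2)/[(-2)·(-3)·(-4)·(-6)] = 455/256
L_1(-7/2) = (-1/2)·(-7/2)·(-9/2)·(-13/2)/[(2)·(-1)·(-2)·(-4)] = -819/256
L_2(-7/2) = (-1/2)·(-5/2)·(-9/2)·(-13/2)/[(3)·(1)·(-1)·(-3)] = 65/16
L_3(-7/2) = (-1/2)·(-5/2)·(-7/2)·(-13/2)/[(4)·(2)·(1)·(-2)] = -455/256
L_4(-7/2) = (-1/2)·(-5/2)·(-7/2)·(-9/2)/[(6)·(4)·(3)·(2)] = 35/256
Sum: 357·(455/256) + 11·(-819/256) + 0 + 1·(-455/256) + 183·(35/256) = 9961/16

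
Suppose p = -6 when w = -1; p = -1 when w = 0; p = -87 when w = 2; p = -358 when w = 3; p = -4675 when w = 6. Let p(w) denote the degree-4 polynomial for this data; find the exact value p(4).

-1021

L_0(4) = (4)·(2)·(1)·(-2)/[(-1)·(-3)·(-4)·(-7)] = -4/21
L_1(4) = (5)·(2)·(1)·(-2)/[(1)·(-2)·(-3)·(-6)] = 5/9
L_2(4) = (5)·(4)·(1)·(-2)/[(3)·(2)·(-1)·(-4)] = -5/3
L_3(4) = (5)·(4)·(2)·(-2)/[(4)·(3)·(1)·(-3)] = 20/9
L_4(4) = (5)·(4)·(2)·(1)/[(7)·(6)·(4)·(3)] = 5/63
Sum: (-6)·(-4/21) + (-1)·(5/9) + (-87)·(-5/3) + (-358)·(20/9) + (-4675)·(5/63) = -1021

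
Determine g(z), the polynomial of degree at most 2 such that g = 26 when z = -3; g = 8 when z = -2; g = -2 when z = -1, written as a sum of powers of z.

Newton's divided differences:
g[-3,-2] = (8 - 26) / (-2 - (-3)) = -18
g[-2,-1] = (-2 - 8) / (-1 - (-2)) = -10
g[-3,-2,-1] = (-10 - (-18)) / (-1 - (-3)) = 4
g(z) = 26 + (-18)·(z + 3) + 4·(z + 3)(z + 2)
Expanding: g(z) = 4z^2 + 2z - 4

g(z) = 4z^2 + 2z - 4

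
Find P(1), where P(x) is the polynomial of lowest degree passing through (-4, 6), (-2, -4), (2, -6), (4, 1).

-243/32

Evaluate each Lagrange basis at x = 1:
L_0(1) = (3)·(-1)·(-3)/[(-2)·(-6)·(-8)] = -3/32
L_1(1) = (5)·(-1)·(-3)/[(2)·(-4)·(-6)] = 5/16
L_2(1) = (5)·(3)·(-3)/[(6)·(4)·(-2)] = 15/16
L_3(1) = (5)·(3)·(-1)/[(8)·(6)·(2)] = -5/32
Sum: 6·(-3/32) + (-4)·(5/16) + (-6)·(15/16) + 1·(-5/32) = -243/32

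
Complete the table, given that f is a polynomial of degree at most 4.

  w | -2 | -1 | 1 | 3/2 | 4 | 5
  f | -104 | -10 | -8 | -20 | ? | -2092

The 5 known values determine f uniquely (degree ≤ 4).
Evaluate each Lagrange basis at w = 4:
L_0(4) = (5)·(3)·(5/2)·(-1)/[(-1)·(-3)·(-7/2)·(-7)] = -25/49
L_1(4) = (6)·(3)·(5/2)·(-1)/[(1)·(-2)·(-5/2)·(-6)] = 3/2
L_2(4) = (6)·(5)·(5/2)·(-1)/[(3)·(2)·(-1/2)·(-4)] = -25/4
L_3(4) = (6)·(5)·(3)·(-1)/[(7/2)·(5/2)·(1/2)·(-7/2)] = 288/49
L_4(4) = (6)·(5)·(3)·(5/2)/[(7)·(6)·(4)·(7/2)] = 75/196
Sum: (-104)·(-25/49) + (-10)·(3/2) + (-8)·(-25/4) + (-20)·(288/49) + (-2092)·(75/196) = -830

-830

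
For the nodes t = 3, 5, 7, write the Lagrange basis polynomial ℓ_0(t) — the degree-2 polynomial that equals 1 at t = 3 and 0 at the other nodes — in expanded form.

ℓ_0(t) = (1/8)t^2 - (3/2)t + 35/8

ℓ_0(t) = (t - 5)(t - 7) / [(-2)·(-4)]
       = (t^2 - 12t + 35) / (8)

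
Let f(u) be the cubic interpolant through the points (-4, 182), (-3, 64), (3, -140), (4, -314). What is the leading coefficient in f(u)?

The leading coefficient equals the top divided difference f[-4,-3,3,4].
f[-4,-3] = (64 - 182) / (-3 - (-4)) = -118
f[-3,3] = (-140 - 64) / (3 - (-3)) = -34
f[3,4] = (-314 - (-140)) / (4 - 3) = -174
f[-4,-3,3] = (-34 - (-118)) / (3 - (-4)) = 12
f[-3,3,4] = (-174 - (-34)) / (4 - (-3)) = -20
f[-4,-3,3,4] = (-20 - 12) / (4 - (-4)) = -4

-4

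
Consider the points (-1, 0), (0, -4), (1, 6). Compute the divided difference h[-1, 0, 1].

7

h[-1,0] = (-4 - 0) / (0 - (-1)) = -4
h[0,1] = (6 - (-4)) / (1 - 0) = 10
h[-1,0,1] = (10 - (-4)) / (1 - (-1)) = 7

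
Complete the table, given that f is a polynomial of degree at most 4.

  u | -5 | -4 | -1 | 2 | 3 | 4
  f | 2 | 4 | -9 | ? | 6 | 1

The 5 known values determine f uniquely (degree ≤ 4).
Evaluate each Lagrange basis at u = 2:
L_0(2) = (6)·(3)·(-1)·(-2)/[(-1)·(-4)·(-8)·(-9)] = 1/8
L_1(2) = (7)·(3)·(-1)·(-2)/[(1)·(-3)·(-7)·(-8)] = -1/4
L_2(2) = (7)·(6)·(-1)·(-2)/[(4)·(3)·(-4)·(-5)] = 7/20
L_3(2) = (7)·(6)·(3)·(-2)/[(8)·(7)·(4)·(-1)] = 9/8
L_4(2) = (7)·(6)·(3)·(-1)/[(9)·(8)·(5)·(1)] = -7/20
Sum: 2·(1/8) + 4·(-1/4) + (-9)·(7/20) + 6·(9/8) + 1·(-7/20) = 5/2

5/2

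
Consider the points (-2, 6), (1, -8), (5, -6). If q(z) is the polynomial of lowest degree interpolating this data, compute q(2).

-68/7

Using Newton's divided-difference form:
q[-2,1] = (-8 - 6) / (1 - (-2)) = -14/3
q[1,5] = (-6 - (-8)) / (5 - 1) = 1/2
q[-2,1,5] = (1/2 - (-14/3)) / (5 - (-2)) = 31/42
q(2) = 6 + (-14/3)·(4) + (31/42)·(4)·(1) = -68/7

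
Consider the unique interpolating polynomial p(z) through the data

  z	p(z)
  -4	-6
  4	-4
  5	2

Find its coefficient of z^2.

The leading coefficient equals the top divided difference p[-4,4,5].
p[-4,4] = (-4 - (-6)) / (4 - (-4)) = 1/4
p[4,5] = (2 - (-4)) / (5 - 4) = 6
p[-4,4,5] = (6 - 1/4) / (5 - (-4)) = 23/36

23/36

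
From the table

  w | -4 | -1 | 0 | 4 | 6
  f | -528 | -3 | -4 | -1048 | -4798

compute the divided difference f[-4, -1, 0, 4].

-1

f[-4,-1] = (-3 - (-528)) / (-1 - (-4)) = 175
f[-1,0] = (-4 - (-3)) / (0 - (-1)) = -1
f[0,4] = (-1048 - (-4)) / (4 - 0) = -261
f[-4,-1,0] = (-1 - 175) / (0 - (-4)) = -44
f[-1,0,4] = (-261 - (-1)) / (4 - (-1)) = -52
f[-4,-1,0,4] = (-52 - (-44)) / (4 - (-4)) = -1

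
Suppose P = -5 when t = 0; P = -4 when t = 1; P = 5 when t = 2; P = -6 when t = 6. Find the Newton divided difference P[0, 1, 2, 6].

-127/120

P[0,1] = (-4 - (-5)) / (1 - 0) = 1
P[1,2] = (5 - (-4)) / (2 - 1) = 9
P[2,6] = (-6 - 5) / (6 - 2) = -11/4
P[0,1,2] = (9 - 1) / (2 - 0) = 4
P[1,2,6] = (-11/4 - 9) / (6 - 1) = -47/20
P[0,1,2,6] = (-47/20 - 4) / (6 - 0) = -127/120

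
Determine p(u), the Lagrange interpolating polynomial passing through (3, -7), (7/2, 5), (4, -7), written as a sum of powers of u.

p(u) = -48u^2 + 336u - 583

L_0(u) = (u - 7/2)(u - 4) / [1/2] = 2u^2 - 15u + 28
L_1(u) = (u - 3)(u - 4) / [-1/4] = -4u^2 + 28u - 48
L_2(u) = (u - 3)(u - 7/2) / [1/2] = 2u^2 - 13u + 21
p(u) = (-7)·L_0 + 5·L_1 + (-7)·L_2
  (-7)·L_0(u) = -14u^2 + 105u - 196
  5·L_1(u) = -20u^2 + 140u - 240
  (-7)·L_2(u) = -14u^2 + 91u - 147
Adding term by term: -48u^2 + 336u - 583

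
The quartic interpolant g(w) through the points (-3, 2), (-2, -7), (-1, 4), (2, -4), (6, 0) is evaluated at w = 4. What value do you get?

Using Newton's divided-difference form:
g[-3,-2] = (-7 - 2) / (-2 - (-3)) = -9
g[-2,-1] = (4 - (-7)) / (-1 - (-2)) = 11
g[-1,2] = (-4 - 4) / (2 - (-1)) = -8/3
g[2,6] = (0 - (-4)) / (6 - 2) = 1
g[-3,-2,-1] = (11 - (-9)) / (-1 - (-3)) = 10
g[-2,-1,2] = (-8/3 - 11) / (2 - (-2)) = -41/12
g[-1,2,6] = (1 - (-8/3)) / (6 - (-1)) = 11/21
g[-3,-2,-1,2] = (-41/12 - 10) / (2 - (-3)) = -161/60
g[-2,-1,2,6] = (11/21 - (-41/12)) / (6 - (-2)) = 331/672
g[-3,-2,-1,2,6] = (331/672 - (-161/60)) / (6 - (-3)) = 3557/10080
g(4) = 2 + (-9)·(7) + 10·(7)·(6) + (-161/60)·(7)·(6)·(5) + (3557/10080)·(7)·(6)·(5)·(2) = -1351/24

-1351/24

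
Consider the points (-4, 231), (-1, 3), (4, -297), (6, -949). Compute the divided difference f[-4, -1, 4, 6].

f[-4,-1] = (3 - 231) / (-1 - (-4)) = -76
f[-1,4] = (-297 - 3) / (4 - (-1)) = -60
f[4,6] = (-949 - (-297)) / (6 - 4) = -326
f[-4,-1,4] = (-60 - (-76)) / (4 - (-4)) = 2
f[-1,4,6] = (-326 - (-60)) / (6 - (-1)) = -38
f[-4,-1,4,6] = (-38 - 2) / (6 - (-4)) = -4

-4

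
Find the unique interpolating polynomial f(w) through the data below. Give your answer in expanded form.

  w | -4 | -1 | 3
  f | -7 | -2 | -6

f(w) = -(8/21)w^2 - (5/21)w - 13/7

Newton's divided differences:
f[-4,-1] = (-2 - (-7)) / (-1 - (-4)) = 5/3
f[-1,3] = (-6 - (-2)) / (3 - (-1)) = -1
f[-4,-1,3] = (-1 - 5/3) / (3 - (-4)) = -8/21
f(w) = -7 + (5/3)·(w + 4) + (-8/21)·(w + 4)(w + 1)
Expanding: f(w) = -(8/21)w^2 - (5/21)w - 13/7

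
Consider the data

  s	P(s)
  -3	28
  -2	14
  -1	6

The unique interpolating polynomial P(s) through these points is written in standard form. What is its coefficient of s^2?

3

The leading coefficient equals the top divided difference P[-3,-2,-1].
P[-3,-2] = (14 - 28) / (-2 - (-3)) = -14
P[-2,-1] = (6 - 14) / (-1 - (-2)) = -8
P[-3,-2,-1] = (-8 - (-14)) / (-1 - (-3)) = 3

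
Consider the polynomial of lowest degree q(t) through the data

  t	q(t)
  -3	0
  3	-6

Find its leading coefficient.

-1

L_0(t) = (t - 3) / [-6] = -(1/6)t + 1/2
L_1(t) = (t + 3) / [6] = (1/6)t + 1/2
q(t) = 0·L_0 + (-6)·L_1
Only the coefficient of t is needed; take it from each L_i and combine:
0·(-1/6) + (-6)·(1/6) = -1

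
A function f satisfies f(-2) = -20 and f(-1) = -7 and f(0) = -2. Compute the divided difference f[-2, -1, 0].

-4

f[-2,-1] = (-7 - (-20)) / (-1 - (-2)) = 13
f[-1,0] = (-2 - (-7)) / (0 - (-1)) = 5
f[-2,-1,0] = (5 - 13) / (0 - (-2)) = -4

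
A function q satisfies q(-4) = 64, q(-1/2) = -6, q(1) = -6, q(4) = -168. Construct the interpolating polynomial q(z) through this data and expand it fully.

L_0(z) = (z + 1/2)(z - 1)(z - 4) / [-140] = -(1/140)z^3 + (9/280)z^2 - (3/280)z - 1/70
L_1(z) = (z + 4)(z - 1)(z - 4) / [189/8] = (8/189)z^3 - (8/189)z^2 - (128/189)z + 128/189
L_2(z) = (z + 4)(z + 1/2)(z - 4) / [-45/2] = -(2/45)z^3 - (1/45)z^2 + (32/45)z + 16/45
L_3(z) = (z + 4)(z + 1/2)(z - 1) / [108] = (1/108)z^3 + (7/216)z^2 - (5/216)z - 1/54
q(z) = 64·L_0 + (-6)·L_1 + (-6)·L_2 + (-168)·L_3
  64·L_0(z) = -(16/35)z^3 + (72/35)z^2 - (24/35)z - 32/35
  (-6)·L_1(z) = -(16/63)z^3 + (16/63)z^2 + (256/63)z - 256/63
  (-6)·L_2(z) = (4/15)z^3 + (2/15)z^2 - (64/15)z - 32/15
  (-168)·L_3(z) = -(14/9)z^3 - (49/9)z^2 + (35/9)z + 28/9
Adding term by term: -2z^3 - 3z^2 + 3z - 4

q(z) = -2z^3 - 3z^2 + 3z - 4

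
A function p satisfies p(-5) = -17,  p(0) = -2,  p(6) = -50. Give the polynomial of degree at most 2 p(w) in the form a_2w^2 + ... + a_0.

Build the Lagrange basis polynomials:
L_0(w) = w(w - 6) / [55] = (1/55)w^2 - (6/55)w
L_1(w) = (w + 5)(w - 6) / [-30] = -(1/30)w^2 + (1/30)w + 1
L_2(w) = (w + 5)w / [66] = (1/66)w^2 + (5/66)w
p(w) = (-17)·L_0 + (-2)·L_1 + (-50)·L_2
  (-17)·L_0(w) = -(17/55)w^2 + (102/55)w
  (-2)·L_1(w) = (1/15)w^2 - (1/15)w - 2
  (-50)·L_2(w) = -(25/33)w^2 - (125/33)w
Adding term by term: -w^2 - 2w - 2

p(w) = -w^2 - 2w - 2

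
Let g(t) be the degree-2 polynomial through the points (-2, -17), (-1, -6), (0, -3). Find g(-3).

-36

Evaluate each Lagrange basis at t = -3:
L_0(-3) = (-2)·(-3)/[(-1)·(-2)] = 3
L_1(-3) = (-1)·(-3)/[(1)·(-1)] = -3
L_2(-3) = (-1)·(-2)/[(2)·(1)] = 1
Sum: (-17)·(3) + (-6)·(-3) + (-3)·(1) = -36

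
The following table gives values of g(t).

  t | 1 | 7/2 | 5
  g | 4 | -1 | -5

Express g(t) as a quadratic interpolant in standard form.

L_0(t) = (t - 7/2)(t - 5) / [10] = (1/10)t^2 - (17/20)t + 7/4
L_1(t) = (t - 1)(t - 5) / [-15/4] = -(4/15)t^2 + (8/5)t - 4/3
L_2(t) = (t - 1)(t - 7/2) / [6] = (1/6)t^2 - (3/4)t + 7/12
g(t) = 4·L_0 + (-1)·L_1 + (-5)·L_2
  4·L_0(t) = (2/5)t^2 - (17/5)t + 7
  (-1)·L_1(t) = (4/15)t^2 - (8/5)t + 4/3
  (-5)·L_2(t) = -(5/6)t^2 + (15/4)t - 35/12
Adding term by term: -(1/6)t^2 - (5/4)t + 65/12

g(t) = -(1/6)t^2 - (5/4)t + 65/12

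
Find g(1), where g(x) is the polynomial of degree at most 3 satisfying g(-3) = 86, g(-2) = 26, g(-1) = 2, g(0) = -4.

-10

Evaluate each Lagrange basis at x = 1:
L_0(1) = (3)·(2)·(1)/[(-1)·(-2)·(-3)] = -1
L_1(1) = (4)·(2)·(1)/[(1)·(-1)·(-2)] = 4
L_2(1) = (4)·(3)·(1)/[(2)·(1)·(-1)] = -6
L_3(1) = (4)·(3)·(2)/[(3)·(2)·(1)] = 4
Sum: 86·(-1) + 26·(4) + 2·(-6) + (-4)·(4) = -10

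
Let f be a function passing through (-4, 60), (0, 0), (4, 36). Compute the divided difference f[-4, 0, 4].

3

f[-4,0] = (0 - 60) / (0 - (-4)) = -15
f[0,4] = (36 - 0) / (4 - 0) = 9
f[-4,0,4] = (9 - (-15)) / (4 - (-4)) = 3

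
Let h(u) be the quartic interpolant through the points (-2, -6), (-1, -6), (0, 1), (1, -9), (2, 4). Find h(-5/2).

Using Newton's divided-difference form:
h[-2,-1] = (-6 - (-6)) / (-1 - (-2)) = 0
h[-1,0] = (1 - (-6)) / (0 - (-1)) = 7
h[0,1] = (-9 - 1) / (1 - 0) = -10
h[1,2] = (4 - (-9)) / (2 - 1) = 13
h[-2,-1,0] = (7 - 0) / (0 - (-2)) = 7/2
h[-1,0,1] = (-10 - 7) / (1 - (-1)) = -17/2
h[0,1,2] = (13 - (-10)) / (2 - 0) = 23/2
h[-2,-1,0,1] = (-17/2 - 7/2) / (1 - (-2)) = -4
h[-1,0,1,2] = (23/2 - (-17/2)) / (2 - (-1)) = 20/3
h[-2,-1,0,1,2] = (20/3 - (-4)) / (2 - (-2)) = 8/3
h(-5/2) = -6 + 0·(-1/2) + (7/2)·(-1/2)·(-3/2) + (-4)·(-1/2)·(-3/2)·(-5/2) + (8/3)·(-1/2)·(-3/2)·(-5/2)·(-7/2) = 173/8

173/8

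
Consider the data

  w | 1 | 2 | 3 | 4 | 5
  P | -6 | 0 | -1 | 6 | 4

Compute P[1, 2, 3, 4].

5/2

P[1,2] = (0 - (-6)) / (2 - 1) = 6
P[2,3] = (-1 - 0) / (3 - 2) = -1
P[3,4] = (6 - (-1)) / (4 - 3) = 7
P[1,2,3] = (-1 - 6) / (3 - 1) = -7/2
P[2,3,4] = (7 - (-1)) / (4 - 2) = 4
P[1,2,3,4] = (4 - (-7/2)) / (4 - 1) = 5/2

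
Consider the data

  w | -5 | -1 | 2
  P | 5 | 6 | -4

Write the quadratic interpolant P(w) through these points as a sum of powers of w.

P(w) = -(43/84)w^2 - (79/28)w + 155/42

Newton's divided differences:
P[-5,-1] = (6 - 5) / (-1 - (-5)) = 1/4
P[-1,2] = (-4 - 6) / (2 - (-1)) = -10/3
P[-5,-1,2] = (-10/3 - 1/4) / (2 - (-5)) = -43/84
P(w) = 5 + (1/4)·(w + 5) + (-43/84)·(w + 5)(w + 1)
Expanding: P(w) = -(43/84)w^2 - (79/28)w + 155/42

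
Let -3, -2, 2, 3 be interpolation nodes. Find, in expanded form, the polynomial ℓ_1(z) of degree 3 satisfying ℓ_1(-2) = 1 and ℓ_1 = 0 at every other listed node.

ℓ_1(z) = (z + 3)(z - 2)(z - 3) / [(1)·(-4)·(-5)]
       = (z^3 - 2z^2 - 9z + 18) / (20)

ℓ_1(z) = (1/20)z^3 - (1/10)z^2 - (9/20)z + 9/10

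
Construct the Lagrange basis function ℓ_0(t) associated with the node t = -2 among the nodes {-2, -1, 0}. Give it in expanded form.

ℓ_0(t) = (1/2)t^2 + (1/2)t

ℓ_0(t) = (t + 1)t / [(-1)·(-2)]
       = (t^2 + t) / (2)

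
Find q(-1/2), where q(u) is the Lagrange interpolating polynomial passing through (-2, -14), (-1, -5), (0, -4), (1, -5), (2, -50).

Evaluate each Lagrange basis at u = -1/2:
L_0(-1/2) = (1/2)·(-1/2)·(-3/2)·(-5/2)/[(-1)·(-2)·(-3)·(-4)] = -5/128
L_1(-1/2) = (3/2)·(-1/2)·(-3/2)·(-5/2)/[(1)·(-1)·(-2)·(-3)] = 15/32
L_2(-1/2) = (3/2)·(1/2)·(-3/2)·(-5/2)/[(2)·(1)·(-1)·(-2)] = 45/64
L_3(-1/2) = (3/2)·(1/2)·(-1/2)·(-5/2)/[(3)·(2)·(1)·(-1)] = -5/32
L_4(-1/2) = (3/2)·(1/2)·(-1/2)·(-3/2)/[(4)·(3)·(2)·(1)] = 3/128
Sum: (-14)·(-5/128) + (-5)·(15/32) + (-4)·(45/64) + (-5)·(-5/32) + (-50)·(3/128) = -5

-5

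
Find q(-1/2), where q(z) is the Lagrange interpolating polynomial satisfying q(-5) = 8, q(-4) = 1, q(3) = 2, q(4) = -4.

L_0(-1/2) = (7/2)·(-7/2)·(-9/2)/[(-1)·(-8)·(-9)] = -49/64
L_1(-1/2) = (9/2)·(-7/2)·(-9/2)/[(1)·(-7)·(-8)] = 81/64
L_2(-1/2) = (9/2)·(7/2)·(-9/2)/[(8)·(7)·(-1)] = 81/64
L_3(-1/2) = (9/2)·(7/2)·(-7/2)/[(9)·(8)·(1)] = -49/64
Sum: 8·(-49/64) + 1·(81/64) + 2·(81/64) + (-4)·(-49/64) = 47/64

47/64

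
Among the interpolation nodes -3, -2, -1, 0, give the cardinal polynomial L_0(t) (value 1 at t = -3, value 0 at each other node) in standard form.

L_0(t) = -(1/6)t^3 - (1/2)t^2 - (1/3)t

L_0(t) = (t + 2)(t + 1)t / [(-1)·(-2)·(-3)]
       = (t^3 + 3t^2 + 2t) / (-6)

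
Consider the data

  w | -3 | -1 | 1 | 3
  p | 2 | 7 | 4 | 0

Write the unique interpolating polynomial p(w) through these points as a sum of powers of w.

p(w) = (7/48)w^3 - (9/16)w^2 - (79/48)w + 97/16

Build the Lagrange basis polynomials:
L_0(w) = (w + 1)(w - 1)(w - 3) / [-48] = -(1/48)w^3 + (1/16)w^2 + (1/48)w - 1/16
L_1(w) = (w + 3)(w - 1)(w - 3) / [16] = (1/16)w^3 - (1/16)w^2 - (9/16)w + 9/16
L_2(w) = (w + 3)(w + 1)(w - 3) / [-16] = -(1/16)w^3 - (1/16)w^2 + (9/16)w + 9/16
L_3(w) = (w + 3)(w + 1)(w - 1) / [48] = (1/48)w^3 + (1/16)w^2 - (1/48)w - 1/16
p(w) = 2·L_0 + 7·L_1 + 4·L_2 + 0·L_3
  2·L_0(w) = -(1/24)w^3 + (1/8)w^2 + (1/24)w - 1/8
  7·L_1(w) = (7/16)w^3 - (7/16)w^2 - (63/16)w + 63/16
  4·L_2(w) = -(1/4)w^3 - (1/4)w^2 + (9/4)w + 9/4
  0·L_3(w) = 0
Adding term by term: (7/48)w^3 - (9/16)w^2 - (79/48)w + 97/16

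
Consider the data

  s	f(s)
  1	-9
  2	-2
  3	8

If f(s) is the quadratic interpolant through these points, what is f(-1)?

-14

Using Newton's divided-difference form:
f[1,2] = (-2 - (-9)) / (2 - 1) = 7
f[2,3] = (8 - (-2)) / (3 - 2) = 10
f[1,2,3] = (10 - 7) / (3 - 1) = 3/2
f(-1) = -9 + 7·(-2) + (3/2)·(-2)·(-3) = -14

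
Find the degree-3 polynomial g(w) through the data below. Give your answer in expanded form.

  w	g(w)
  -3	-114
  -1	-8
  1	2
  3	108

g(w) = 4w^3 + w - 3

Build the Lagrange basis polynomials:
L_0(w) = (w + 1)(w - 1)(w - 3) / [-48] = -(1/48)w^3 + (1/16)w^2 + (1/48)w - 1/16
L_1(w) = (w + 3)(w - 1)(w - 3) / [16] = (1/16)w^3 - (1/16)w^2 - (9/16)w + 9/16
L_2(w) = (w + 3)(w + 1)(w - 3) / [-16] = -(1/16)w^3 - (1/16)w^2 + (9/16)w + 9/16
L_3(w) = (w + 3)(w + 1)(w - 1) / [48] = (1/48)w^3 + (1/16)w^2 - (1/48)w - 1/16
g(w) = (-114)·L_0 + (-8)·L_1 + 2·L_2 + 108·L_3
  (-114)·L_0(w) = (19/8)w^3 - (57/8)w^2 - (19/8)w + 57/8
  (-8)·L_1(w) = -(1/2)w^3 + (1/2)w^2 + (9/2)w - 9/2
  2·L_2(w) = -(1/8)w^3 - (1/8)w^2 + (9/8)w + 9/8
  108·L_3(w) = (9/4)w^3 + (27/4)w^2 - (9/4)w - 27/4
Adding term by term: 4w^3 + w - 3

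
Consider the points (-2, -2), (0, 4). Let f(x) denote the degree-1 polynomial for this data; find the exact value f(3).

13

L_0(3) = (3)/[(-2)] = -3/2
L_1(3) = (5)/[(2)] = 5/2
Sum: (-2)·(-3/2) + 4·(5/2) = 13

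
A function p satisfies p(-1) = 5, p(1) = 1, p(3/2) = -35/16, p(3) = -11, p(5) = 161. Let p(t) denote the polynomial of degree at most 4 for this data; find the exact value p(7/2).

-19/16

Evaluate each Lagrange basis at t = 7/2:
L_0(7/2) = (5/2)·(2)·(1/2)·(-3/2)/[(-2)·(-5/2)·(-4)·(-6)] = -1/32
L_1(7/2) = (9/2)·(2)·(1/2)·(-3/2)/[(2)·(-1/2)·(-2)·(-4)] = 27/32
L_2(7/2) = (9/2)·(5/2)·(1/2)·(-3/2)/[(5/2)·(1/2)·(-3/2)·(-7/2)] = -9/7
L_3(7/2) = (9/2)·(5/2)·(2)·(-3/2)/[(4)·(2)·(3/2)·(-2)] = 45/32
L_4(7/2) = (9/2)·(5/2)·(2)·(1/2)/[(6)·(4)·(7/2)·(2)] = 15/224
Sum: 5·(-1/32) + 1·(27/32) + (-35/16)·(-9/7) + (-11)·(45/32) + 161·(15/224) = -19/16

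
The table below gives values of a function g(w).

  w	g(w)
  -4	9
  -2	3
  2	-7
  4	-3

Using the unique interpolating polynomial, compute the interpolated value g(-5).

L_0(-5) = (-3)·(-7)·(-9)/[(-2)·(-6)·(-8)] = 63/32
L_1(-5) = (-1)·(-7)·(-9)/[(2)·(-4)·(-6)] = -21/16
L_2(-5) = (-1)·(-3)·(-9)/[(6)·(4)·(-2)] = 9/16
L_3(-5) = (-1)·(-3)·(-7)/[(8)·(6)·(2)] = -7/32
Sum: 9·(63/32) + 3·(-21/16) + (-7)·(9/16) + (-3)·(-7/32) = 21/2

21/2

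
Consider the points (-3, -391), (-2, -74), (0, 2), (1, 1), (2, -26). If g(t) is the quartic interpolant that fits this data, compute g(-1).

L_0(-1) = (1)·(-1)·(-2)·(-3)/[(-1)·(-3)·(-4)·(-5)] = -1/10
L_1(-1) = (2)·(-1)·(-2)·(-3)/[(1)·(-2)·(-3)·(-4)] = 1/2
L_2(-1) = (2)·(1)·(-2)·(-3)/[(3)·(2)·(-1)·(-2)] = 1
L_3(-1) = (2)·(1)·(-1)·(-3)/[(4)·(3)·(1)·(-1)] = -1/2
L_4(-1) = (2)·(1)·(-1)·(-2)/[(5)·(4)·(2)·(1)] = 1/10
Sum: (-391)·(-1/10) + (-74)·(1/2) + 2·(1) + 1·(-1/2) + (-26)·(1/10) = 1

1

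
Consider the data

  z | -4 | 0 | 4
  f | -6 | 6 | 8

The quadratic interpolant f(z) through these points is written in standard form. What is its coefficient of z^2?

The leading coefficient equals the top divided difference f[-4,0,4].
f[-4,0] = (6 - (-6)) / (0 - (-4)) = 3
f[0,4] = (8 - 6) / (4 - 0) = 1/2
f[-4,0,4] = (1/2 - 3) / (4 - (-4)) = -5/16

-5/16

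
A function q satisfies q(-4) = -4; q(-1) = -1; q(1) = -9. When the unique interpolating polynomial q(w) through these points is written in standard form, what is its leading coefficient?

Build the Lagrange basis polynomials:
L_0(w) = (w + 1)(w - 1) / [15] = (1/15)w^2 - 1/15
L_1(w) = (w + 4)(w - 1) / [-6] = -(1/6)w^2 - (1/2)w + 2/3
L_2(w) = (w + 4)(w + 1) / [10] = (1/10)w^2 + (1/2)w + 2/5
q(w) = (-4)·L_0 + (-1)·L_1 + (-9)·L_2
Only the coefficient of w^2 is needed; take it from each L_i and combine:
(-4)·(1/15) + (-1)·(-1/6) + (-9)·(1/10) = -1

-1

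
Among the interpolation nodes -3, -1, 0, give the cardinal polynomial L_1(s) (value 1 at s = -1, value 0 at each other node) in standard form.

L_1(s) = (s + 3)s / [(2)·(-1)]
       = (s^2 + 3s) / (-2)

L_1(s) = -(1/2)s^2 - (3/2)s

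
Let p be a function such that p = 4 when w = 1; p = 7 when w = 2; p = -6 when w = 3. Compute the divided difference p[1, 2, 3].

-8

p[1,2] = (7 - 4) / (2 - 1) = 3
p[2,3] = (-6 - 7) / (3 - 2) = -13
p[1,2,3] = (-13 - 3) / (3 - 1) = -8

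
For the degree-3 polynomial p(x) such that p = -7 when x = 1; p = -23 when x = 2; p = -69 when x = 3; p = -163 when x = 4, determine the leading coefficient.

Build the Lagrange basis polynomials:
L_0(x) = (x - 2)(x - 3)(x - 4) / [-6] = -(1/6)x^3 + (3/2)x^2 - (13/3)x + 4
L_1(x) = (x - 1)(x - 3)(x - 4) / [2] = (1/2)x^3 - 4x^2 + (19/2)x - 6
L_2(x) = (x - 1)(x - 2)(x - 4) / [-2] = -(1/2)x^3 + (7/2)x^2 - 7x + 4
L_3(x) = (x - 1)(x - 2)(x - 3) / [6] = (1/6)x^3 - x^2 + (11/6)x - 1
p(x) = (-7)·L_0 + (-23)·L_1 + (-69)·L_2 + (-163)·L_3
Only the coefficient of x^3 is needed; take it from each L_i and combine:
(-7)·(-1/6) + (-23)·(1/2) + (-69)·(-1/2) + (-163)·(1/6) = -3

-3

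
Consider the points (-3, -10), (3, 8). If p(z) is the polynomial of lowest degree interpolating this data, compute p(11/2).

31/2

L_0(11/2) = (5/2)/[(-6)] = -5/12
L_1(11/2) = (17/2)/[(6)] = 17/12
Sum: (-10)·(-5/12) + 8·(17/12) = 31/2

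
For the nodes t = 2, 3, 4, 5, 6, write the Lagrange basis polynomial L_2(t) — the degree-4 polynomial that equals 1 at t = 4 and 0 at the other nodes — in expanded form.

L_2(t) = (t - 2)(t - 3)(t - 5)(t - 6) / [(2)·(1)·(-1)·(-2)]
       = (t^4 - 16t^3 + 91t^2 - 216t + 180) / (4)

L_2(t) = (1/4)t^4 - 4t^3 + (91/4)t^2 - 54t + 45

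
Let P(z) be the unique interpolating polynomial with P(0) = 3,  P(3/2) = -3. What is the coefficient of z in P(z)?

The leading coefficient equals the top divided difference P[0,3/2].
P[0,3/2] = (-3 - 3) / (3/2 - 0) = -4

-4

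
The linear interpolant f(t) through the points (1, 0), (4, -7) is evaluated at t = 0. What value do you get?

L_0(0) = (-4)/[(-3)] = 4/3
L_1(0) = (-1)/[(3)] = -1/3
Sum: 0 + (-7)·(-1/3) = 7/3

7/3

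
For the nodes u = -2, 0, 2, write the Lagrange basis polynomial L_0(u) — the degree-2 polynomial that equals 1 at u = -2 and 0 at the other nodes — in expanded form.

L_0(u) = (1/8)u^2 - (1/4)u

L_0(u) = u(u - 2) / [(-2)·(-4)]
       = (u^2 - 2u) / (8)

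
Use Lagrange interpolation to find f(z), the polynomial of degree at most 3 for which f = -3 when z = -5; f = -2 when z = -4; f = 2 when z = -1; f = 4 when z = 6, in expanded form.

f(z) = -(79/4620)z^3 - (27/308)z^2 + (2897/2310)z + 256/77

L_0(z) = (z + 4)(z + 1)(z - 6) / [-44] = -(1/44)z^3 + (1/44)z^2 + (13/22)z + 6/11
L_1(z) = (z + 5)(z + 1)(z - 6) / [30] = (1/30)z^3 - (31/30)z - 1
L_2(z) = (z + 5)(z + 4)(z - 6) / [-84] = -(1/84)z^3 - (1/28)z^2 + (17/42)z + 10/7
L_3(z) = (z + 5)(z + 4)(z + 1) / [770] = (1/770)z^3 + (1/77)z^2 + (29/770)z + 2/77
f(z) = (-3)·L_0 + (-2)·L_1 + 2·L_2 + 4·L_3
  (-3)·L_0(z) = (3/44)z^3 - (3/44)z^2 - (39/22)z - 18/11
  (-2)·L_1(z) = -(1/15)z^3 + (31/15)z + 2
  2·L_2(z) = -(1/42)z^3 - (1/14)z^2 + (17/21)z + 20/7
  4·L_3(z) = (2/385)z^3 + (4/77)z^2 + (58/385)z + 8/77
Adding term by term: -(79/4620)z^3 - (27/308)z^2 + (2897/2310)z + 256/77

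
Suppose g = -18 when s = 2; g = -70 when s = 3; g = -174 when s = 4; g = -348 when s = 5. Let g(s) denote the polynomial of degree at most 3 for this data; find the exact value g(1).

Evaluate each Lagrange basis at s = 1:
L_0(1) = (-2)·(-3)·(-4)/[(-1)·(-2)·(-3)] = 4
L_1(1) = (-1)·(-3)·(-4)/[(1)·(-1)·(-2)] = -6
L_2(1) = (-1)·(-2)·(-4)/[(2)·(1)·(-1)] = 4
L_3(1) = (-1)·(-2)·(-3)/[(3)·(2)·(1)] = -1
Sum: (-18)·(4) + (-70)·(-6) + (-174)·(4) + (-348)·(-1) = 0

0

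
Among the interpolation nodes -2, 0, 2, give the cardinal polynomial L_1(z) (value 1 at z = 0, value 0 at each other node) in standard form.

L_1(z) = -(1/4)z^2 + 1

L_1(z) = (z + 2)(z - 2) / [(2)·(-2)]
       = (z^2 - 4) / (-4)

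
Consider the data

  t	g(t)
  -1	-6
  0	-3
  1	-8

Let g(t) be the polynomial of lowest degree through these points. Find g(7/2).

-111/2

Evaluate each Lagrange basis at t = 7/2:
L_0(7/2) = (7/2)·(5/2)/[(-1)·(-2)] = 35/8
L_1(7/2) = (9/2)·(5/2)/[(1)·(-1)] = -45/4
L_2(7/2) = (9/2)·(7/2)/[(2)·(1)] = 63/8
Sum: (-6)·(35/8) + (-3)·(-45/4) + (-8)·(63/8) = -111/2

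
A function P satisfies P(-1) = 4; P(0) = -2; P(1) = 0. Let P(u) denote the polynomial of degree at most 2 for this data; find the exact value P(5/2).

Evaluate each Lagrange basis at u = 5/2:
L_0(5/2) = (5/2)·(3/2)/[(-1)·(-2)] = 15/8
L_1(5/2) = (7/2)·(3/2)/[(1)·(-1)] = -21/4
L_2(5/2) = (7/2)·(5/2)/[(2)·(1)] = 35/8
Sum: 4·(15/8) + (-2)·(-21/4) + 0 = 18

18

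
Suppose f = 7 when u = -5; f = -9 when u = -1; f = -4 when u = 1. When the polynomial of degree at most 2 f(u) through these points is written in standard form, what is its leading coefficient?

The leading coefficient equals the top divided difference f[-5,-1,1].
f[-5,-1] = (-9 - 7) / (-1 - (-5)) = -4
f[-1,1] = (-4 - (-9)) / (1 - (-1)) = 5/2
f[-5,-1,1] = (5/2 - (-4)) / (1 - (-5)) = 13/12

13/12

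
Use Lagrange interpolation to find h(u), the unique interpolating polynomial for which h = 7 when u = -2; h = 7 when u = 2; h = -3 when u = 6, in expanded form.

L_0(u) = (u - 2)(u - 6) / [32] = (1/32)u^2 - (1/4)u + 3/8
L_1(u) = (u + 2)(u - 6) / [-16] = -(1/16)u^2 + (1/4)u + 3/4
L_2(u) = (u + 2)(u - 2) / [32] = (1/32)u^2 - 1/8
h(u) = 7·L_0 + 7·L_1 + (-3)·L_2
  7·L_0(u) = (7/32)u^2 - (7/4)u + 21/8
  7·L_1(u) = -(7/16)u^2 + (7/4)u + 21/4
  (-3)·L_2(u) = -(3/32)u^2 + 3/8
Adding term by term: -(5/16)u^2 + 33/4

h(u) = -(5/16)u^2 + 33/4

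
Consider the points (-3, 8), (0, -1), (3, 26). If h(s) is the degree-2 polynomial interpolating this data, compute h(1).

Using Newton's divided-difference form:
h[-3,0] = (-1 - 8) / (0 - (-3)) = -3
h[0,3] = (26 - (-1)) / (3 - 0) = 9
h[-3,0,3] = (9 - (-3)) / (3 - (-3)) = 2
h(1) = 8 + (-3)·(4) + 2·(4)·(1) = 4

4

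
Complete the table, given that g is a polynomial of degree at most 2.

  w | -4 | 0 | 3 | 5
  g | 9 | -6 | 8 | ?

411/14

The 3 known values determine g uniquely (degree ≤ 2).
Evaluate each Lagrange basis at w = 5:
L_0(5) = (5)·(2)/[(-4)·(-7)] = 5/14
L_1(5) = (9)·(2)/[(4)·(-3)] = -3/2
L_2(5) = (9)·(5)/[(7)·(3)] = 15/7
Sum: 9·(5/14) + (-6)·(-3/2) + 8·(15/7) = 411/14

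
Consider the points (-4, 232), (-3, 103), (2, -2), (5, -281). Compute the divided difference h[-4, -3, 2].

18

h[-4,-3] = (103 - 232) / (-3 - (-4)) = -129
h[-3,2] = (-2 - 103) / (2 - (-3)) = -21
h[-4,-3,2] = (-21 - (-129)) / (2 - (-4)) = 18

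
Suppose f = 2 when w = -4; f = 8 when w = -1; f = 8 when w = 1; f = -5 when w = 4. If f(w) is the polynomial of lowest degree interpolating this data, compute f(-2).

Using Newton's divided-difference form:
f[-4,-1] = (8 - 2) / (-1 - (-4)) = 2
f[-1,1] = (8 - 8) / (1 - (-1)) = 0
f[1,4] = (-5 - 8) / (4 - 1) = -13/3
f[-4,-1,1] = (0 - 2) / (1 - (-4)) = -2/5
f[-1,1,4] = (-13/3 - 0) / (4 - (-1)) = -13/15
f[-4,-1,1,4] = (-13/15 - (-2/5)) / (4 - (-4)) = -7/120
f(-2) = 2 + 2·(2) + (-2/5)·(2)·(-1) + (-7/120)·(2)·(-1)·(-3) = 129/20

129/20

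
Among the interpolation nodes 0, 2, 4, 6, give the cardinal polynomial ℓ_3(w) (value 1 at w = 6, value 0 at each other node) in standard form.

ℓ_3(w) = (1/48)w^3 - (1/8)w^2 + (1/6)w

ℓ_3(w) = w(w - 2)(w - 4) / [(6)·(4)·(2)]
       = (w^3 - 6w^2 + 8w) / (48)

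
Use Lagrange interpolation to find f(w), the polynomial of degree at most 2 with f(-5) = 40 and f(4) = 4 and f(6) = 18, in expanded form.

L_0(w) = (w - 4)(w - 6) / [99] = (1/99)w^2 - (10/99)w + 8/33
L_1(w) = (w + 5)(w - 6) / [-18] = -(1/18)w^2 + (1/18)w + 5/3
L_2(w) = (w + 5)(w - 4) / [22] = (1/22)w^2 + (1/22)w - 10/11
f(w) = 40·L_0 + 4·L_1 + 18·L_2
  40·L_0(w) = (40/99)w^2 - (400/99)w + 320/33
  4·L_1(w) = -(2/9)w^2 + (2/9)w + 20/3
  18·L_2(w) = (9/11)w^2 + (9/11)w - 180/11
Adding term by term: w^2 - 3w

f(w) = w^2 - 3w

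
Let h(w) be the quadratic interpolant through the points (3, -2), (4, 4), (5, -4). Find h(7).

-62

L_0(7) = (3)·(2)/[(-1)·(-2)] = 3
L_1(7) = (4)·(2)/[(1)·(-1)] = -8
L_2(7) = (4)·(3)/[(2)·(1)] = 6
Sum: (-2)·(3) + 4·(-8) + (-4)·(6) = -62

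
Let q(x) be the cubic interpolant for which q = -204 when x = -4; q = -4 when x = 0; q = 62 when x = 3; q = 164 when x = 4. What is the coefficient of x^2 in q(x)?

-1

L_0(x) = x(x - 3)(x - 4) / [-224] = -(1/224)x^3 + (1/32)x^2 - (3/56)x
L_1(x) = (x + 4)(x - 3)(x - 4) / [48] = (1/48)x^3 - (1/16)x^2 - (1/3)x + 1
L_2(x) = (x + 4)x(x - 4) / [-21] = -(1/21)x^3 + (16/21)x
L_3(x) = (x + 4)x(x - 3) / [32] = (1/32)x^3 + (1/32)x^2 - (3/8)x
q(x) = (-204)·L_0 + (-4)·L_1 + 62·L_2 + 164·L_3
Only the coefficient of x^2 is needed; take it from each L_i and combine:
(-204)·(1/32) + (-4)·(-1/16) + 62·(0) + 164·(1/32) = -1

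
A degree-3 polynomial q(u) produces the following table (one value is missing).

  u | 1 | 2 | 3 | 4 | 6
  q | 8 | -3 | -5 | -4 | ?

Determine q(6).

-17

The 4 known values determine q uniquely (degree ≤ 3).
Evaluate each Lagrange basis at u = 6:
L_0(6) = (4)·(3)·(2)/[(-1)·(-2)·(-3)] = -4
L_1(6) = (5)·(3)·(2)/[(1)·(-1)·(-2)] = 15
L_2(6) = (5)·(4)·(2)/[(2)·(1)·(-1)] = -20
L_3(6) = (5)·(4)·(3)/[(3)·(2)·(1)] = 10
Sum: 8·(-4) + (-3)·(15) + (-5)·(-20) + (-4)·(10) = -17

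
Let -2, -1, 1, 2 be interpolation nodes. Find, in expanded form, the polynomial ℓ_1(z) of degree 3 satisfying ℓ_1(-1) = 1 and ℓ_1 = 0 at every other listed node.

ℓ_1(z) = (z + 2)(z - 1)(z - 2) / [(1)·(-2)·(-3)]
       = (z^3 - z^2 - 4z + 4) / (6)

ℓ_1(z) = (1/6)z^3 - (1/6)z^2 - (2/3)z + 2/3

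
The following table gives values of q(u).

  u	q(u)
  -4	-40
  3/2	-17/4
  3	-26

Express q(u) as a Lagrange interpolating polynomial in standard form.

q(u) = -3u^2 - u + 4

Build the Lagrange basis polynomials:
L_0(u) = (u - 3/2)(u - 3) / [77/2] = (2/77)u^2 - (9/77)u + 9/77
L_1(u) = (u + 4)(u - 3) / [-33/4] = -(4/33)u^2 - (4/33)u + 16/11
L_2(u) = (u + 4)(u - 3/2) / [21/2] = (2/21)u^2 + (5/21)u - 4/7
q(u) = (-40)·L_0 + (-17/4)·L_1 + (-26)·L_2
  (-40)·L_0(u) = -(80/77)u^2 + (360/77)u - 360/77
  (-17/4)·L_1(u) = (17/33)u^2 + (17/33)u - 68/11
  (-26)·L_2(u) = -(52/21)u^2 - (130/21)u + 104/7
Adding term by term: -3u^2 - u + 4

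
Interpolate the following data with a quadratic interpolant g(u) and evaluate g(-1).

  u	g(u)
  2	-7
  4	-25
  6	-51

Using Newton's divided-difference form:
g[2,4] = (-25 - (-7)) / (4 - 2) = -9
g[4,6] = (-51 - (-25)) / (6 - 4) = -13
g[2,4,6] = (-13 - (-9)) / (6 - 2) = -1
g(-1) = -7 + (-9)·(-3) + (-1)·(-3)·(-5) = 5

5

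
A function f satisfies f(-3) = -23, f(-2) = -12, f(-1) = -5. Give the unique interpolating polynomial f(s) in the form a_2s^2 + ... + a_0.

f(s) = -2s^2 + s - 2

Newton's divided differences:
f[-3,-2] = (-12 - (-23)) / (-2 - (-3)) = 11
f[-2,-1] = (-5 - (-12)) / (-1 - (-2)) = 7
f[-3,-2,-1] = (7 - 11) / (-1 - (-3)) = -2
f(s) = -23 + 11·(s + 3) + (-2)·(s + 3)(s + 2)
Expanding: f(s) = -2s^2 + s - 2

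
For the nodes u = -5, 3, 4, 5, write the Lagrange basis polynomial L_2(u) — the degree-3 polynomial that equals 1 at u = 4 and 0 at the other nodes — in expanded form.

L_2(u) = (u + 5)(u - 3)(u - 5) / [(9)·(1)·(-1)]
       = (u^3 - 3u^2 - 25u + 75) / (-9)

L_2(u) = -(1/9)u^3 + (1/3)u^2 + (25/9)u - 25/3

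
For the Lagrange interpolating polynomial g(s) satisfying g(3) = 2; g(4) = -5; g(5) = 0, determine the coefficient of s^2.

6

L_0(s) = (s - 4)(s - 5) / [2] = (1/2)s^2 - (9/2)s + 10
L_1(s) = (s - 3)(s - 5) / [-1] = -s^2 + 8s - 15
L_2(s) = (s - 3)(s - 4) / [2] = (1/2)s^2 - (7/2)s + 6
g(s) = 2·L_0 + (-5)·L_1 + 0·L_2
Only the coefficient of s^2 is needed; take it from each L_i and combine:
2·(1/2) + (-5)·(-1) + 0·(1/2) = 6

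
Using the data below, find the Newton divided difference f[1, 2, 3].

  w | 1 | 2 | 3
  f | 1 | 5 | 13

2

f[1,2] = (5 - 1) / (2 - 1) = 4
f[2,3] = (13 - 5) / (3 - 2) = 8
f[1,2,3] = (8 - 4) / (3 - 1) = 2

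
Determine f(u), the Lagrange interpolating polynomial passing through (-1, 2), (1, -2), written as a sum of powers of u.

Build the Lagrange basis polynomials:
L_0(u) = (u - 1) / [-2] = -(1/2)u + 1/2
L_1(u) = (u + 1) / [2] = (1/2)u + 1/2
f(u) = 2·L_0 + (-2)·L_1
  2·L_0(u) = -u + 1
  (-2)·L_1(u) = -u - 1
Adding term by term: -2u

f(u) = -2u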